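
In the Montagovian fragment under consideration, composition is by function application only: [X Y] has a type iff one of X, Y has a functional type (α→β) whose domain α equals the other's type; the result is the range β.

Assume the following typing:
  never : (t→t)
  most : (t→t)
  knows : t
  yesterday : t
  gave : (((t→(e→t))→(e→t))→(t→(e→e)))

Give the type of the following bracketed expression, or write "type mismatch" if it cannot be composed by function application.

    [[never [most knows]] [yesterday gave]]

[most knows]: functor most : (t→t), argument knows : t; result t.
[never [most knows]]: functor never : (t→t), argument [most knows] : t; result t.
[yesterday gave]: t with (((t→(e→t))→(e→t))→(t→(e→e))) — neither is a function whose domain matches the other; composition fails here.

type mismatch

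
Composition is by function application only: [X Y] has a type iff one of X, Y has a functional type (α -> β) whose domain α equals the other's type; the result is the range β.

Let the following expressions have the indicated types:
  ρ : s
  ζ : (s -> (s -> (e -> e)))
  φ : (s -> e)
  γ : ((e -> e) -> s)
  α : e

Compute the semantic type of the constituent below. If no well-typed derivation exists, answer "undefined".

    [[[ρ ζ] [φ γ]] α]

undefined

At [ρ ζ], ζ : (s -> (s -> (e -> e))) takes ρ : s, giving (s -> (e -> e)).
[φ γ]: (s -> e) and ((e -> e) -> s) cannot combine by function application — type clash.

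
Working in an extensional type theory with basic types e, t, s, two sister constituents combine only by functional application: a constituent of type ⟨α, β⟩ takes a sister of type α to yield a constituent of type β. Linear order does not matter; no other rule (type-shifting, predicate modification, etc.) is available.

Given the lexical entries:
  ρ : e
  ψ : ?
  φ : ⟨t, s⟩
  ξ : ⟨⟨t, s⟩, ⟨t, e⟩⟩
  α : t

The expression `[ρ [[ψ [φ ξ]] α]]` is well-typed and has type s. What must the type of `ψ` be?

At [ρ [[ψ [φ ξ]] α]] (required: s): ρ is e, which is not a function with range s; hence [[ψ [φ ξ]] α] is the functor — type ⟨e, s⟩.
At [[ψ [φ ξ]] α] (required: ⟨e, s⟩): α is t, which is not a function with range ⟨e, s⟩; hence [ψ [φ ξ]] is the functor — type ⟨t, ⟨e, s⟩⟩.
At [ψ [φ ξ]] (required: ⟨t, ⟨e, s⟩⟩): [φ ξ] is ⟨t, e⟩, which is not a function with range ⟨t, ⟨e, s⟩⟩; hence ψ is the functor — type ⟨⟨t, e⟩, ⟨t, ⟨e, s⟩⟩⟩.

⟨⟨t, e⟩, ⟨t, ⟨e, s⟩⟩⟩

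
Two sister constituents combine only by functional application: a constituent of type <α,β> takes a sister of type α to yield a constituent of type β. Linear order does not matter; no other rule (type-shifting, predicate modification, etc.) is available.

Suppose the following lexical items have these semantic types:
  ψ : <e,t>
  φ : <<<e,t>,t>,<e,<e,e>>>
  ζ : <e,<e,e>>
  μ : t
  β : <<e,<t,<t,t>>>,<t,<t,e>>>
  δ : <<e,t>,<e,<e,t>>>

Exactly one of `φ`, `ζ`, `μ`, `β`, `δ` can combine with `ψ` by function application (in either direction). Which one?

φ : <<<e,t>,t>,<e,<e,e>>> — ψ needs e; φ needs <<e,t>,t>; neither fits.
ζ : <e,<e,e>> — ψ needs e; ζ needs e; neither fits.
μ : t — ψ needs e; μ needs nothing (atomic); neither fits.
β : <<e,<t,<t,t>>>,<t,<t,e>>> — ψ needs e; β needs <e,<t,<t,t>>>; neither fits.
δ — combines: δ : <<e,t>,<e,<e,t>>> takes ψ : <e,t> as argument, giving <e,<e,t>>.

δ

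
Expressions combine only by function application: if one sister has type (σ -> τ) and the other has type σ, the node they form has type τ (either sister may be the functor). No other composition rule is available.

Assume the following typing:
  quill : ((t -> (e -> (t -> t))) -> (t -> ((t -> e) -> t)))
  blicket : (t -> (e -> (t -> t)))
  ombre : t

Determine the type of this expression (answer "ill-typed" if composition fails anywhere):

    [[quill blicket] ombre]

((t -> e) -> t)

[quill blicket] — quill of type ((t -> (e -> (t -> t))) -> (t -> ((t -> e) -> t))) combines with blicket of type (t -> (e -> (t -> t))): type (t -> ((t -> e) -> t)).
[[quill blicket] ombre] — [quill blicket] of type (t -> ((t -> e) -> t)) combines with ombre of type t: type ((t -> e) -> t).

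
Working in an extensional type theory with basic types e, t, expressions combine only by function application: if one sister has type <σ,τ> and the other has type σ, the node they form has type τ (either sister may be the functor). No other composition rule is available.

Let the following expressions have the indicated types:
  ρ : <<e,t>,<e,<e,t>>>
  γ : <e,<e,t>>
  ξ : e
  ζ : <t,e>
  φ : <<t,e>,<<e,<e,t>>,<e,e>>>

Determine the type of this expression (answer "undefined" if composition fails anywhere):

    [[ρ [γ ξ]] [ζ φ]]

[γ ξ] — γ of type <e,<e,t>> combines with ξ of type e: type <e,t>.
[ρ [γ ξ]] — ρ of type <<e,t>,<e,<e,t>>> combines with [γ ξ] of type <e,t>: type <e,<e,t>>.
[ζ φ] — φ of type <<t,e>,<<e,<e,t>>,<e,e>>> combines with ζ of type <t,e>: type <<e,<e,t>>,<e,e>>.
[[ρ [γ ξ]] [ζ φ]] — [ζ φ] of type <<e,<e,t>>,<e,e>> combines with [ρ [γ ξ]] of type <e,<e,t>>: type <e,e>.

<e,e>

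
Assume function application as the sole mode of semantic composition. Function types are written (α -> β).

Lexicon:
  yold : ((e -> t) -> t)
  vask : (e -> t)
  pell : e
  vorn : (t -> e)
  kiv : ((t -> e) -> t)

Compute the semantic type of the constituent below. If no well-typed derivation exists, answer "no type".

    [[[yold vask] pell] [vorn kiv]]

no type

[yold vask]: ((e -> t) -> t) applied to (e -> t) yields t.
At [[yold vask] pell]: neither t nor e can take the other as argument; the node is ill-typed.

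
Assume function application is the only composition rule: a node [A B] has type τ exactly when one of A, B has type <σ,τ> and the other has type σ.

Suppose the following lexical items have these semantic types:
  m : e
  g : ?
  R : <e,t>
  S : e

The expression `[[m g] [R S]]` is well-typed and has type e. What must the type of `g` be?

For [[m g] [R S]] to have type e with [R S] of type t, [m g] must be the function: [m g] : <t,e>.
For [m g] to have type <t,e> with m of type e, g must be the function: g : <e,<t,e>>.

<e,<t,e>>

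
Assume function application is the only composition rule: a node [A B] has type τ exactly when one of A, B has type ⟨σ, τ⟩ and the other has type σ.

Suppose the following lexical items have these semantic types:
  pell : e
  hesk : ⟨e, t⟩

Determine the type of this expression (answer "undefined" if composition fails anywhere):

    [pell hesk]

[pell hesk]: functor hesk : ⟨e, t⟩, argument pell : e; result t.

t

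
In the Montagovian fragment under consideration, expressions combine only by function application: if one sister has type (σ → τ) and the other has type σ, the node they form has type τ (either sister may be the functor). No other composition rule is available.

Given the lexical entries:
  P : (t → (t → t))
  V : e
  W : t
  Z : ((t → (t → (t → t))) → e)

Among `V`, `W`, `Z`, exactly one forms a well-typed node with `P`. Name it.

V : e — P needs t; V needs nothing (atomic); neither fits.
W — combines: P : (t → (t → t)) takes W : t as argument, giving (t → t).
Z : ((t → (t → (t → t))) → e) — P needs t; Z needs (t → (t → (t → t))); neither fits.

W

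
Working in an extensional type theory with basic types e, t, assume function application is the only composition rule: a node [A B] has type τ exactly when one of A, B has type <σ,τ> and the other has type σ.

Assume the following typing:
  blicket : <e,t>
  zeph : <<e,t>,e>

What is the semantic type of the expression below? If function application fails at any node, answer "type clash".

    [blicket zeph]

[blicket zeph] — zeph of type <<e,t>,e> combines with blicket of type <e,t>: type e.

e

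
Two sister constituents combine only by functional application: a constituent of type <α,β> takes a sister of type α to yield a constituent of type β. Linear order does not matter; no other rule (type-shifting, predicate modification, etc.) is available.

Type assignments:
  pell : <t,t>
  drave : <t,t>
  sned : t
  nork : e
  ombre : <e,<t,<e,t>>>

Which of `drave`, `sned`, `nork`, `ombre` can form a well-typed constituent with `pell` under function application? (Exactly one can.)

drave : <t,t> — neither side's domain matches the other.
sned — combines: pell : <t,t> takes sned : t as argument, giving t.
nork : e — neither side's domain matches the other.
ombre : <e,<t,<e,t>>> — neither side's domain matches the other.

sned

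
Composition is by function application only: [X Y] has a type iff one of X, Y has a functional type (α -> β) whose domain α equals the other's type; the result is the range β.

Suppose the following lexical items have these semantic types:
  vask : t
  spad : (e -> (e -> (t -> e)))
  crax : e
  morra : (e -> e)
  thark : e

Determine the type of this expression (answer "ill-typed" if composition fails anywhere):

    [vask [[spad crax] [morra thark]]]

e

[spad crax]: (e -> (e -> (t -> e))) applied to e yields (e -> (t -> e)).
[morra thark]: (e -> e) applied to e yields e.
[[spad crax] [morra thark]]: (e -> (t -> e)) applied to e yields (t -> e).
[vask [[spad crax] [morra thark]]]: (t -> e) applied to t yields e.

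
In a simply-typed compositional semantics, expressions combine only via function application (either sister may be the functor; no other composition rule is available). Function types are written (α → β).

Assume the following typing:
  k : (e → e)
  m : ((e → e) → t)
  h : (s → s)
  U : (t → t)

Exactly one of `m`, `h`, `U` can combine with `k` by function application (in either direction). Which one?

m — combines: m : ((e → e) → t) takes k : (e → e) as argument, giving t.
h : (s → s) — neither side's domain matches the other.
U : (t → t) — neither side's domain matches the other.

m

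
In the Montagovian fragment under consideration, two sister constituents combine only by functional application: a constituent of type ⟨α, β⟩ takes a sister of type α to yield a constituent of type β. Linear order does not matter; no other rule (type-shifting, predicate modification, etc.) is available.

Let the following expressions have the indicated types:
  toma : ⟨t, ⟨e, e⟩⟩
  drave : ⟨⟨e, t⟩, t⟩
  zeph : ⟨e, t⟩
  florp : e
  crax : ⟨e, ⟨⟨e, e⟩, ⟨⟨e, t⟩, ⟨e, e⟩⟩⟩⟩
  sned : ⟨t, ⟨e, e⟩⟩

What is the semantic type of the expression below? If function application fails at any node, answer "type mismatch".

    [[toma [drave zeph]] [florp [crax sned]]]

type mismatch

[drave zeph]: ⟨⟨e, t⟩, t⟩ applied to ⟨e, t⟩ yields t.
[toma [drave zeph]]: ⟨t, ⟨e, e⟩⟩ applied to t yields ⟨e, e⟩.
At [crax sned]: neither ⟨e, ⟨⟨e, e⟩, ⟨⟨e, t⟩, ⟨e, e⟩⟩⟩⟩ nor ⟨t, ⟨e, e⟩⟩ can take the other as argument; the node is ill-typed.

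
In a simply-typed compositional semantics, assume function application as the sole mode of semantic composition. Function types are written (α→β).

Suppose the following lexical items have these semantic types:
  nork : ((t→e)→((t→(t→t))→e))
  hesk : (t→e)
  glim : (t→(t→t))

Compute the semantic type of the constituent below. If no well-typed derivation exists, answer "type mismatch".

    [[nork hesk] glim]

[nork hesk]: functor nork : ((t→e)→((t→(t→t))→e)), argument hesk : (t→e); result ((t→(t→t))→e).
[[nork hesk] glim]: functor [nork hesk] : ((t→(t→t))→e), argument glim : (t→(t→t)); result e.

e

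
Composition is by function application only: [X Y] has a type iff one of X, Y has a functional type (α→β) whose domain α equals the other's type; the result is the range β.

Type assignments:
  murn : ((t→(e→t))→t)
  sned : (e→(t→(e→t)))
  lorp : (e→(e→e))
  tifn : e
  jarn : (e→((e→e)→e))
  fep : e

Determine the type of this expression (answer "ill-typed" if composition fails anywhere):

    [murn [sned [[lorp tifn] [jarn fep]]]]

At [lorp tifn], lorp : (e→(e→e)) takes tifn : e, giving (e→e).
At [jarn fep], jarn : (e→((e→e)→e)) takes fep : e, giving ((e→e)→e).
At [[lorp tifn] [jarn fep]], [jarn fep] : ((e→e)→e) takes [lorp tifn] : (e→e), giving e.
At [sned [[lorp tifn] [jarn fep]]], sned : (e→(t→(e→t))) takes [[lorp tifn] [jarn fep]] : e, giving (t→(e→t)).
At [murn [sned [[lorp tifn] [jarn fep]]]], murn : ((t→(e→t))→t) takes [sned [[lorp tifn] [jarn fep]]] : (t→(e→t)), giving t.

t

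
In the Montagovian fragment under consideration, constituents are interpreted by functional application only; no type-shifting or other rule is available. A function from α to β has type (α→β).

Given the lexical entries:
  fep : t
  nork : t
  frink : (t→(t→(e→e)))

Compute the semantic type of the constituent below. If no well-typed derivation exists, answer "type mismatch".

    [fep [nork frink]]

(e→e)

[nork frink] — frink of type (t→(t→(e→e))) combines with nork of type t: type (t→(e→e)).
[fep [nork frink]] — [nork frink] of type (t→(e→e)) combines with fep of type t: type (e→e).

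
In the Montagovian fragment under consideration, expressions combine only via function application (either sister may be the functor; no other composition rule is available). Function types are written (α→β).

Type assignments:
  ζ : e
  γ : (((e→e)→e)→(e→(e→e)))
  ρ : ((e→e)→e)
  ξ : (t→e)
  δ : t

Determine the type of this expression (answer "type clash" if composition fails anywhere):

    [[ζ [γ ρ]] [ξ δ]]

[γ ρ] — γ of type (((e→e)→e)→(e→(e→e))) combines with ρ of type ((e→e)→e): type (e→(e→e)).
[ζ [γ ρ]] — [γ ρ] of type (e→(e→e)) combines with ζ of type e: type (e→e).
[ξ δ] — ξ of type (t→e) combines with δ of type t: type e.
[[ζ [γ ρ]] [ξ δ]] — [ζ [γ ρ]] of type (e→e) combines with [ξ δ] of type e: type e.

e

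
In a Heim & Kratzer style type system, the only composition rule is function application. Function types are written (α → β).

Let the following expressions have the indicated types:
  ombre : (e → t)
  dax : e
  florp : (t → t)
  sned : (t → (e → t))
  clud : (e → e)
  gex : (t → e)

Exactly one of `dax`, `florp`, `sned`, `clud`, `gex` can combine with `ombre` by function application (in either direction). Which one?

dax

dax — combines: ombre : (e → t) takes dax : e as argument, giving t.
florp : (t → t) — does not combine with ombre.
sned : (t → (e → t)) — does not combine with ombre.
clud : (e → e) — does not combine with ombre.
gex : (t → e) — does not combine with ombre.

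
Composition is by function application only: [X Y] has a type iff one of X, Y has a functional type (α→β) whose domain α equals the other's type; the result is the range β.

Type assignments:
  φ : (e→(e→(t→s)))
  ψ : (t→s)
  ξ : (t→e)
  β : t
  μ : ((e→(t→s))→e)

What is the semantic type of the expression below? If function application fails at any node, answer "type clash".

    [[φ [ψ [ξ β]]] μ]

At [ξ β], ξ : (t→e) takes β : t, giving e.
At [ψ [ξ β]]: neither (t→s) nor e can take the other as argument; the node is ill-typed.

type clash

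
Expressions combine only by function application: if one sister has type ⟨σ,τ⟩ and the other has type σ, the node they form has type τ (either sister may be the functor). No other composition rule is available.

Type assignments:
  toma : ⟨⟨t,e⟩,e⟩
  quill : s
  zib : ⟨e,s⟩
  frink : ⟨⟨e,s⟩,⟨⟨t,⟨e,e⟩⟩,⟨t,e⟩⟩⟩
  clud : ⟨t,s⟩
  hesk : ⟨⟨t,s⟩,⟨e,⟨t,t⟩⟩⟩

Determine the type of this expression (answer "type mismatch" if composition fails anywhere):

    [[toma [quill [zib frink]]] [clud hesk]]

[zib frink]: frink is ⟨⟨e,s⟩,⟨⟨t,⟨e,e⟩⟩,⟨t,e⟩⟩⟩, zib is ⟨e,s⟩; result ⟨⟨t,⟨e,e⟩⟩,⟨t,e⟩⟩.
[quill [zib frink]]: s and ⟨⟨t,⟨e,e⟩⟩,⟨t,e⟩⟩ cannot combine by function application — type clash.

type mismatch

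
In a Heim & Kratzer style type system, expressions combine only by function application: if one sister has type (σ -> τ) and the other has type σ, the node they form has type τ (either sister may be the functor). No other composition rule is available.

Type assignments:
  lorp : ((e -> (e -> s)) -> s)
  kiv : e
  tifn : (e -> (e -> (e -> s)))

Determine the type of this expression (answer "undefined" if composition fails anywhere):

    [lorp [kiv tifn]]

s

[kiv tifn]: functor tifn : (e -> (e -> (e -> s))), argument kiv : e; result (e -> (e -> s)).
[lorp [kiv tifn]]: functor lorp : ((e -> (e -> s)) -> s), argument [kiv tifn] : (e -> (e -> s)); result s.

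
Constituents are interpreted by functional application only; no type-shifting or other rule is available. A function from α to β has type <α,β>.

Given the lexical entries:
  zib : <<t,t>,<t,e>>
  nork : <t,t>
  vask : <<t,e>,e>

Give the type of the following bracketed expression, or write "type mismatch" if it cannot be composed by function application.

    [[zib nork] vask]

[zib nork]: zib is <<t,t>,<t,e>>, nork is <t,t>; result <t,e>.
[[zib nork] vask]: vask is <<t,e>,e>, [zib nork] is <t,e>; result e.

e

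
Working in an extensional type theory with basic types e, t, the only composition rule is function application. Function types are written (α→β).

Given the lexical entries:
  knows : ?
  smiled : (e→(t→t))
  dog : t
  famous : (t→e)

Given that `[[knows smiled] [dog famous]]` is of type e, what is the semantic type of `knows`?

[[knows smiled] [dog famous]] must have type e. The sister [dog famous] has type e; that is not a function onto e, so [knows smiled] must be the functor, of type (e→e).
[knows smiled] must have type (e→e). The sister smiled has type (e→(t→t)); that is not a function onto (e→e), so knows must be the functor, of type ((e→(t→t))→(e→e)).

((e→(t→t))→(e→e))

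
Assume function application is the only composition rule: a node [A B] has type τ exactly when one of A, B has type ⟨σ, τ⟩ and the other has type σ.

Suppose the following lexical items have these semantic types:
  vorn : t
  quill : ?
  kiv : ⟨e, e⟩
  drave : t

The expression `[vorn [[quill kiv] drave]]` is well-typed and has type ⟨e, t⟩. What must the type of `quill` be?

For [vorn [[quill kiv] drave]] to have type ⟨e, t⟩ with vorn of type t, [[quill kiv] drave] must be the function: [[quill kiv] drave] : ⟨t, ⟨e, t⟩⟩.
For [[quill kiv] drave] to have type ⟨t, ⟨e, t⟩⟩ with drave of type t, [quill kiv] must be the function: [quill kiv] : ⟨t, ⟨t, ⟨e, t⟩⟩⟩.
For [quill kiv] to have type ⟨t, ⟨t, ⟨e, t⟩⟩⟩ with kiv of type ⟨e, e⟩, quill must be the function: quill : ⟨⟨e, e⟩, ⟨t, ⟨t, ⟨e, t⟩⟩⟩⟩.

⟨⟨e, e⟩, ⟨t, ⟨t, ⟨e, t⟩⟩⟩⟩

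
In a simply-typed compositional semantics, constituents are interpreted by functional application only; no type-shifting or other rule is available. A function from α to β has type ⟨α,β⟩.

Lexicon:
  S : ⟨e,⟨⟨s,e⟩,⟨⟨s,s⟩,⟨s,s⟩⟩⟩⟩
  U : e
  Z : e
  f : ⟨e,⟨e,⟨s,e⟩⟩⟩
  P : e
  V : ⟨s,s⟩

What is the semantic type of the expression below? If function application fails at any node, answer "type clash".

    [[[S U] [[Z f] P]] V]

⟨s,s⟩

[S U]: ⟨e,⟨⟨s,e⟩,⟨⟨s,s⟩,⟨s,s⟩⟩⟩⟩ applied to e yields ⟨⟨s,e⟩,⟨⟨s,s⟩,⟨s,s⟩⟩⟩.
[Z f]: ⟨e,⟨e,⟨s,e⟩⟩⟩ applied to e yields ⟨e,⟨s,e⟩⟩.
[[Z f] P]: ⟨e,⟨s,e⟩⟩ applied to e yields ⟨s,e⟩.
[[S U] [[Z f] P]]: ⟨⟨s,e⟩,⟨⟨s,s⟩,⟨s,s⟩⟩⟩ applied to ⟨s,e⟩ yields ⟨⟨s,s⟩,⟨s,s⟩⟩.
[[[S U] [[Z f] P]] V]: ⟨⟨s,s⟩,⟨s,s⟩⟩ applied to ⟨s,s⟩ yields ⟨s,s⟩.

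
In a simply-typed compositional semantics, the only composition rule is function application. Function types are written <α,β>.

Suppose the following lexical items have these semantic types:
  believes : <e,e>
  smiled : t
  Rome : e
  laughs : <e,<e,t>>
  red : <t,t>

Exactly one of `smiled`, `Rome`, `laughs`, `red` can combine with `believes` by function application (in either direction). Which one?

smiled : t — believes needs e; smiled needs nothing (atomic); neither fits.
Rome — combines: believes : <e,e> takes Rome : e as argument, giving e.
laughs : <e,<e,t>> — believes needs e; laughs needs e; neither fits.
red : <t,t> — believes needs e; red needs t; neither fits.

Rome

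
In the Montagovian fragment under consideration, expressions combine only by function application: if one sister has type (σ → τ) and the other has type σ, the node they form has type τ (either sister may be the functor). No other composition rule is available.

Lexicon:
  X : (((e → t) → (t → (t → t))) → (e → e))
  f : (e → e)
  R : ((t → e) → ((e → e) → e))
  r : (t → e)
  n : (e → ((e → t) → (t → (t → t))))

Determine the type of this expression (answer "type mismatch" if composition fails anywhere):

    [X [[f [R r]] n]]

(e → e)

[R r]: functor R : ((t → e) → ((e → e) → e)), argument r : (t → e); result ((e → e) → e).
[f [R r]]: functor [R r] : ((e → e) → e), argument f : (e → e); result e.
[[f [R r]] n]: functor n : (e → ((e → t) → (t → (t → t)))), argument [f [R r]] : e; result ((e → t) → (t → (t → t))).
[X [[f [R r]] n]]: functor X : (((e → t) → (t → (t → t))) → (e → e)), argument [[f [R r]] n] : ((e → t) → (t → (t → t))); result (e → e).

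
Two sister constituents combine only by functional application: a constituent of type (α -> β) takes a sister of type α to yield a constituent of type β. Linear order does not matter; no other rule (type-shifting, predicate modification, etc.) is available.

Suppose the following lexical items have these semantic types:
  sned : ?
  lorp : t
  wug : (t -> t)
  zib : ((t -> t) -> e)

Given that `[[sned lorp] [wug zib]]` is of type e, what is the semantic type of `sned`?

(t -> (e -> e))

For [[sned lorp] [wug zib]] to have type e with [wug zib] of type e, [sned lorp] must be the function: [sned lorp] : (e -> e).
For [sned lorp] to have type (e -> e) with lorp of type t, sned must be the function: sned : (t -> (e -> e)).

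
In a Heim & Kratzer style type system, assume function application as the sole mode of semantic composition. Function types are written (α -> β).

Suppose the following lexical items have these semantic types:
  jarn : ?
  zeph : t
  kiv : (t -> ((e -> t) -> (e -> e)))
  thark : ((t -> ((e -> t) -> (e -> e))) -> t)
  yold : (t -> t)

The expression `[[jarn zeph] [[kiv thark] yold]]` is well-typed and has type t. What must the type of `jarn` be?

(t -> (t -> t))

At [[jarn zeph] [[kiv thark] yold]] (required: t): [[kiv thark] yold] is t, which is not a function with range t; hence [jarn zeph] is the functor — type (t -> t).
At [jarn zeph] (required: (t -> t)): zeph is t, which is not a function with range (t -> t); hence jarn is the functor — type (t -> (t -> t)).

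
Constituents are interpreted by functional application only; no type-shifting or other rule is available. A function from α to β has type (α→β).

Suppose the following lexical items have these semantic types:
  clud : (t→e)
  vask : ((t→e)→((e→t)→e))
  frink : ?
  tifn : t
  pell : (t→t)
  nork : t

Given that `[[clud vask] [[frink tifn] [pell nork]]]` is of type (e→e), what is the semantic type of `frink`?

[[clud vask] [[frink tifn] [pell nork]]] must have type (e→e). The sister [clud vask] has type ((e→t)→e); that is not a function onto (e→e), so [[frink tifn] [pell nork]] must be the functor, of type (((e→t)→e)→(e→e)).
[[frink tifn] [pell nork]] must have type (((e→t)→e)→(e→e)). The sister [pell nork] has type t; that is not a function onto (((e→t)→e)→(e→e)), so [frink tifn] must be the functor, of type (t→(((e→t)→e)→(e→e))).
[frink tifn] must have type (t→(((e→t)→e)→(e→e))). The sister tifn has type t; that is not a function onto (t→(((e→t)→e)→(e→e))), so frink must be the functor, of type (t→(t→(((e→t)→e)→(e→e)))).

(t→(t→(((e→t)→e)→(e→e))))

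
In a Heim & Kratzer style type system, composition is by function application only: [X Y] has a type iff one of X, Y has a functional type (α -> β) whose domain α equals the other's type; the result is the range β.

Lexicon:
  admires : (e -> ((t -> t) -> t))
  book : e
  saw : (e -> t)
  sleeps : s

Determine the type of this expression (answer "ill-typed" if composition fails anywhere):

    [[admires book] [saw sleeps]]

[admires book]: admires is (e -> ((t -> t) -> t)), book is e; result ((t -> t) -> t).
[saw sleeps]: (e -> t) with s — neither is a function whose domain matches the other; composition fails here.

ill-typed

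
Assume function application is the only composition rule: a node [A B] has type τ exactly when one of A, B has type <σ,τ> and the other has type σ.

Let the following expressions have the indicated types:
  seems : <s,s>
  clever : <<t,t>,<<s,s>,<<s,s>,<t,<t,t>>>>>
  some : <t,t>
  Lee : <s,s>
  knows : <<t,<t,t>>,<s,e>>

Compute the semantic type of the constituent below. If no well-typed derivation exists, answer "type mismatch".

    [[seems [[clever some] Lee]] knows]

At [clever some], clever : <<t,t>,<<s,s>,<<s,s>,<t,<t,t>>>>> takes some : <t,t>, giving <<s,s>,<<s,s>,<t,<t,t>>>>.
At [[clever some] Lee], [clever some] : <<s,s>,<<s,s>,<t,<t,t>>>> takes Lee : <s,s>, giving <<s,s>,<t,<t,t>>>.
At [seems [[clever some] Lee]], [[clever some] Lee] : <<s,s>,<t,<t,t>>> takes seems : <s,s>, giving <t,<t,t>>.
At [[seems [[clever some] Lee]] knows], knows : <<t,<t,t>>,<s,e>> takes [seems [[clever some] Lee]] : <t,<t,t>>, giving <s,e>.

<s,e>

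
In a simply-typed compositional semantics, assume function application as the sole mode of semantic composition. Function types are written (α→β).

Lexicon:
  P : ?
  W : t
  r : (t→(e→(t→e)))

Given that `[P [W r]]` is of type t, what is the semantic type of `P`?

[P [W r]] is required to be t. [W r] : (e→(t→e)) cannot yield t as functor, so P : ((e→(t→e))→t).

((e→(t→e))→t)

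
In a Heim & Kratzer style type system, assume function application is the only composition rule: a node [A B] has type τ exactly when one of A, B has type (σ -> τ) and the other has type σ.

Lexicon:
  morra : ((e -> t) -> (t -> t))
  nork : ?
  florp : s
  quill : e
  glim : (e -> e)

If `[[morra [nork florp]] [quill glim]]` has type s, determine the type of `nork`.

[[morra [nork florp]] [quill glim]] must have type s. The sister [quill glim] has type e; that is not a function onto s, so [morra [nork florp]] must be the functor, of type (e -> s).
[morra [nork florp]] must have type (e -> s). The sister morra has type ((e -> t) -> (t -> t)); that is not a function onto (e -> s), so [nork florp] must be the functor, of type (((e -> t) -> (t -> t)) -> (e -> s)).
[nork florp] must have type (((e -> t) -> (t -> t)) -> (e -> s)). The sister florp has type s; that is not a function onto (((e -> t) -> (t -> t)) -> (e -> s)), so nork must be the functor, of type (s -> (((e -> t) -> (t -> t)) -> (e -> s))).

(s -> (((e -> t) -> (t -> t)) -> (e -> s)))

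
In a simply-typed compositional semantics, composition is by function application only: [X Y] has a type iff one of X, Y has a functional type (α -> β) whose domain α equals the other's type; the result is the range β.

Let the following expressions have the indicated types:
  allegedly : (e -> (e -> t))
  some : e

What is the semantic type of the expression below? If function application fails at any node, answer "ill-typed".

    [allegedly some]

(e -> t)

At [allegedly some], allegedly : (e -> (e -> t)) takes some : e, giving (e -> t).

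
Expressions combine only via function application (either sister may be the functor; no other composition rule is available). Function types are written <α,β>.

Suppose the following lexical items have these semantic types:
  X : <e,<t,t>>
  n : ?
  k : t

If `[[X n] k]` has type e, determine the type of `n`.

<<e,<t,t>>,<t,e>>

At [[X n] k] (required: e): k is t, which is not a function with range e; hence [X n] is the functor — type <t,e>.
At [X n] (required: <t,e>): X is <e,<t,t>>, which is not a function with range <t,e>; hence n is the functor — type <<e,<t,t>>,<t,e>>.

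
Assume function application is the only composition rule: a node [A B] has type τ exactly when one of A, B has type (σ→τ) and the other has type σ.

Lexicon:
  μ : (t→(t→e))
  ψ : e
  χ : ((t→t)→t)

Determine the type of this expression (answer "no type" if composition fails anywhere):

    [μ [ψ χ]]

[ψ χ]: e and ((t→t)→t) cannot combine by function application — type clash.

no type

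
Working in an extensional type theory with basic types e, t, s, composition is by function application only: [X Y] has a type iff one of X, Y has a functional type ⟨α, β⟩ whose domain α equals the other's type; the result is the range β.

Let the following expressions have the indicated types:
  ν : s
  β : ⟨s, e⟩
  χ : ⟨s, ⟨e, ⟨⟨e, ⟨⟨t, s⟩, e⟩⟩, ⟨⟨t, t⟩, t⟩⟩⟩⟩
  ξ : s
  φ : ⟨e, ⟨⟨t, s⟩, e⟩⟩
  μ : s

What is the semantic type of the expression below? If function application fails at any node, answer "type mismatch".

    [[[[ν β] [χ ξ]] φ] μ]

[ν β] — β of type ⟨s, e⟩ combines with ν of type s: type e.
[χ ξ] — χ of type ⟨s, ⟨e, ⟨⟨e, ⟨⟨t, s⟩, e⟩⟩, ⟨⟨t, t⟩, t⟩⟩⟩⟩ combines with ξ of type s: type ⟨e, ⟨⟨e, ⟨⟨t, s⟩, e⟩⟩, ⟨⟨t, t⟩, t⟩⟩⟩.
[[ν β] [χ ξ]] — [χ ξ] of type ⟨e, ⟨⟨e, ⟨⟨t, s⟩, e⟩⟩, ⟨⟨t, t⟩, t⟩⟩⟩ combines with [ν β] of type e: type ⟨⟨e, ⟨⟨t, s⟩, e⟩⟩, ⟨⟨t, t⟩, t⟩⟩.
[[[ν β] [χ ξ]] φ] — [[ν β] [χ ξ]] of type ⟨⟨e, ⟨⟨t, s⟩, e⟩⟩, ⟨⟨t, t⟩, t⟩⟩ combines with φ of type ⟨e, ⟨⟨t, s⟩, e⟩⟩: type ⟨⟨t, t⟩, t⟩.
[[[[ν β] [χ ξ]] φ] μ]: ⟨⟨t, t⟩, t⟩ and s cannot combine by function application — type clash.

type mismatch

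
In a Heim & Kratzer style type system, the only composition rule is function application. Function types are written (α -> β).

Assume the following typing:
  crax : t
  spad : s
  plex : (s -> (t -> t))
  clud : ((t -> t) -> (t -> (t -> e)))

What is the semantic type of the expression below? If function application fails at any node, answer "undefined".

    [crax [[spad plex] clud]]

(t -> e)

[spad plex]: plex is (s -> (t -> t)), spad is s; result (t -> t).
[[spad plex] clud]: clud is ((t -> t) -> (t -> (t -> e))), [spad plex] is (t -> t); result (t -> (t -> e)).
[crax [[spad plex] clud]]: [[spad plex] clud] is (t -> (t -> e)), crax is t; result (t -> e).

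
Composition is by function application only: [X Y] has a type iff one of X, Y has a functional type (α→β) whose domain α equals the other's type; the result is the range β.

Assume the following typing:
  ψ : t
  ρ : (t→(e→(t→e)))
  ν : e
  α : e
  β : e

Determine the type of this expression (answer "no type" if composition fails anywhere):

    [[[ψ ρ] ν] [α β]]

[ψ ρ]: ρ is (t→(e→(t→e))), ψ is t; result (e→(t→e)).
[[ψ ρ] ν]: [ψ ρ] is (e→(t→e)), ν is e; result (t→e).
[α β]: e with e — neither is a function whose domain matches the other; composition fails here.

no type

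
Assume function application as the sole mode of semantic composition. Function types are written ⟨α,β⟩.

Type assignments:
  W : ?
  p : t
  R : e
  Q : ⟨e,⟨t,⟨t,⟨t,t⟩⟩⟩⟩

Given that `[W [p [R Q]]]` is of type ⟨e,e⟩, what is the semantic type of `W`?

⟨⟨t,⟨t,t⟩⟩,⟨e,e⟩⟩

For [W [p [R Q]]] to have type ⟨e,e⟩ with [p [R Q]] of type ⟨t,⟨t,t⟩⟩, W must be the function: W : ⟨⟨t,⟨t,t⟩⟩,⟨e,e⟩⟩.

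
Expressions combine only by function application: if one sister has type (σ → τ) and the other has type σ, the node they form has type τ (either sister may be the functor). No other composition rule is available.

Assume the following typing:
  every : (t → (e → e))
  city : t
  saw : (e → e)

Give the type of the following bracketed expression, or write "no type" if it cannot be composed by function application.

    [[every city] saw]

[every city] — every of type (t → (e → e)) combines with city of type t: type (e → e).
At [[every city] saw]: neither (e → e) nor (e → e) can take the other as argument; the node is ill-typed.

no type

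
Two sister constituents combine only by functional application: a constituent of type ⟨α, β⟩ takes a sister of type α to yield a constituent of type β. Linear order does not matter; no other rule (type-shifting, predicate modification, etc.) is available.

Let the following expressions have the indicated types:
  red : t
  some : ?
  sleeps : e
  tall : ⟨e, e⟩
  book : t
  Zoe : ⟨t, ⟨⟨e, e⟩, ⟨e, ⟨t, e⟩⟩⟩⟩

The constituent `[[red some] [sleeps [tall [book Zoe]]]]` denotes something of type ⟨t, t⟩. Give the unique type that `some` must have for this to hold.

⟨t, ⟨⟨t, e⟩, ⟨t, t⟩⟩⟩

At [[red some] [sleeps [tall [book Zoe]]]] (required: ⟨t, t⟩): [sleeps [tall [book Zoe]]] is ⟨t, e⟩, which is not a function with range ⟨t, t⟩; hence [red some] is the functor — type ⟨⟨t, e⟩, ⟨t, t⟩⟩.
At [red some] (required: ⟨⟨t, e⟩, ⟨t, t⟩⟩): red is t, which is not a function with range ⟨⟨t, e⟩, ⟨t, t⟩⟩; hence some is the functor — type ⟨t, ⟨⟨t, e⟩, ⟨t, t⟩⟩⟩.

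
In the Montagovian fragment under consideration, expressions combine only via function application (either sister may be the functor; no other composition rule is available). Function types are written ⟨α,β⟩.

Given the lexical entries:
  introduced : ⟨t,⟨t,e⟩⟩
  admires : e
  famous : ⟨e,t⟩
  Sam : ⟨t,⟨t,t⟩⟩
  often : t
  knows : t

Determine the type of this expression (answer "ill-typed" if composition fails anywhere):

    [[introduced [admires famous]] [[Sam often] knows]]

e

[admires famous] — famous of type ⟨e,t⟩ combines with admires of type e: type t.
[introduced [admires famous]] — introduced of type ⟨t,⟨t,e⟩⟩ combines with [admires famous] of type t: type ⟨t,e⟩.
[Sam often] — Sam of type ⟨t,⟨t,t⟩⟩ combines with often of type t: type ⟨t,t⟩.
[[Sam often] knows] — [Sam often] of type ⟨t,t⟩ combines with knows of type t: type t.
[[introduced [admires famous]] [[Sam often] knows]] — [introduced [admires famous]] of type ⟨t,e⟩ combines with [[Sam often] knows] of type t: type e.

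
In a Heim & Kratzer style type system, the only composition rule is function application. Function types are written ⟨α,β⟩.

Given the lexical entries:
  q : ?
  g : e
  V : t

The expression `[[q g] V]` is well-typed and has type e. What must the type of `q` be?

⟨e,⟨t,e⟩⟩

[[q g] V] must have type e. The sister V has type t; that is not a function onto e, so [q g] must be the functor, of type ⟨t,e⟩.
[q g] must have type ⟨t,e⟩. The sister g has type e; that is not a function onto ⟨t,e⟩, so q must be the functor, of type ⟨e,⟨t,e⟩⟩.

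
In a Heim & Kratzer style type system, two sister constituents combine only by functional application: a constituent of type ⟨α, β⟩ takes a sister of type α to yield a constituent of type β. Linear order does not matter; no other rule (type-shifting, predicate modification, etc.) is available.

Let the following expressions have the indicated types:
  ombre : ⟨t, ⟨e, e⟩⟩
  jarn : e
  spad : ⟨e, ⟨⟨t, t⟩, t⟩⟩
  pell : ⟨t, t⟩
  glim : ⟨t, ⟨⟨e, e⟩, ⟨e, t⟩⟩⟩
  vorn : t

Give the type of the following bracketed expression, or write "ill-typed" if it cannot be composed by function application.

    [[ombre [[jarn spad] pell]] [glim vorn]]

[jarn spad]: ⟨e, ⟨⟨t, t⟩, t⟩⟩ applied to e yields ⟨⟨t, t⟩, t⟩.
[[jarn spad] pell]: ⟨⟨t, t⟩, t⟩ applied to ⟨t, t⟩ yields t.
[ombre [[jarn spad] pell]]: ⟨t, ⟨e, e⟩⟩ applied to t yields ⟨e, e⟩.
[glim vorn]: ⟨t, ⟨⟨e, e⟩, ⟨e, t⟩⟩⟩ applied to t yields ⟨⟨e, e⟩, ⟨e, t⟩⟩.
[[ombre [[jarn spad] pell]] [glim vorn]]: ⟨⟨e, e⟩, ⟨e, t⟩⟩ applied to ⟨e, e⟩ yields ⟨e, t⟩.

⟨e, t⟩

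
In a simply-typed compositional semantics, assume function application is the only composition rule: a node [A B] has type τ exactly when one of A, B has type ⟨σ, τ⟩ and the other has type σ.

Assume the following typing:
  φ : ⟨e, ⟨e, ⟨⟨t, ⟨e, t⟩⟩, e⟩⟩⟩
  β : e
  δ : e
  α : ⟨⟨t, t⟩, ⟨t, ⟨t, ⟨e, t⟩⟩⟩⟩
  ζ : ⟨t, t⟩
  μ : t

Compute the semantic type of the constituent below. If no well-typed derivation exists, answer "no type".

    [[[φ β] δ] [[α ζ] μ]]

e

[φ β]: ⟨e, ⟨e, ⟨⟨t, ⟨e, t⟩⟩, e⟩⟩⟩ applied to e yields ⟨e, ⟨⟨t, ⟨e, t⟩⟩, e⟩⟩.
[[φ β] δ]: ⟨e, ⟨⟨t, ⟨e, t⟩⟩, e⟩⟩ applied to e yields ⟨⟨t, ⟨e, t⟩⟩, e⟩.
[α ζ]: ⟨⟨t, t⟩, ⟨t, ⟨t, ⟨e, t⟩⟩⟩⟩ applied to ⟨t, t⟩ yields ⟨t, ⟨t, ⟨e, t⟩⟩⟩.
[[α ζ] μ]: ⟨t, ⟨t, ⟨e, t⟩⟩⟩ applied to t yields ⟨t, ⟨e, t⟩⟩.
[[[φ β] δ] [[α ζ] μ]]: ⟨⟨t, ⟨e, t⟩⟩, e⟩ applied to ⟨t, ⟨e, t⟩⟩ yields e.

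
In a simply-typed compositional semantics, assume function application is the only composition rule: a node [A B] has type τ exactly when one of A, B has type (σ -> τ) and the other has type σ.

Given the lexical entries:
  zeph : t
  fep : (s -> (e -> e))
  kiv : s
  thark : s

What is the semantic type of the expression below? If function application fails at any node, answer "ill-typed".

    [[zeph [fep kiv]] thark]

ill-typed

[fep kiv]: fep is (s -> (e -> e)), kiv is s; result (e -> e).
[zeph [fep kiv]]: t with (e -> e) — neither is a function whose domain matches the other; composition fails here.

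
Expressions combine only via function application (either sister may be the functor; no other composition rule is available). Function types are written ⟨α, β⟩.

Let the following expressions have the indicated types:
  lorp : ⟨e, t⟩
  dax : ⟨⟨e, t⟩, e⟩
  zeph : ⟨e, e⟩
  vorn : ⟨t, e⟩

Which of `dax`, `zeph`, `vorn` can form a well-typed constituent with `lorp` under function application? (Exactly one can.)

dax — combines: dax : ⟨⟨e, t⟩, e⟩ takes lorp : ⟨e, t⟩ as argument, giving e.
zeph : ⟨e, e⟩ — lorp needs e; zeph needs e; neither fits.
vorn : ⟨t, e⟩ — lorp needs e; vorn needs t; neither fits.

dax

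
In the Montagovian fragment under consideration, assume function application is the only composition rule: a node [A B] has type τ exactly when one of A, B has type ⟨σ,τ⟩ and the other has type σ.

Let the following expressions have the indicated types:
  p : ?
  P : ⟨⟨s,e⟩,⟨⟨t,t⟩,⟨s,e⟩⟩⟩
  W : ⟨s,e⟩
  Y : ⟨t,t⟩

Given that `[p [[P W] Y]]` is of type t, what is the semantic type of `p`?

⟨⟨s,e⟩,t⟩

[p [[P W] Y]] is required to be t. [[P W] Y] : ⟨s,e⟩ cannot yield t as functor, so p : ⟨⟨s,e⟩,t⟩.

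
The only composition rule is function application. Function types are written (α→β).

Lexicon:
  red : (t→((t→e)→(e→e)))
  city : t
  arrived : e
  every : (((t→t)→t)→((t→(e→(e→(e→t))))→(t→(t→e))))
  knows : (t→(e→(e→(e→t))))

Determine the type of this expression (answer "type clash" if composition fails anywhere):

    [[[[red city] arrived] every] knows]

[red city]: red is (t→((t→e)→(e→e))), city is t; result ((t→e)→(e→e)).
[[red city] arrived]: ((t→e)→(e→e)) and e cannot combine by function application — type clash.

type clash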